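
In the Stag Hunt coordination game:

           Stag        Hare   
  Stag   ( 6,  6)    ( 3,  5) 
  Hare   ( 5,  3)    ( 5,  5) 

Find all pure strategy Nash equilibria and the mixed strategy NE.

Pure NE: (Stag, Stag) and (Hare, Hare); Mixed NE: p = 0.6667, q = 0.6667

Work:
Check pure NE:
(Stag, Stag): (6, 6) - no unilateral deviation beneficial
(Hare, Hare): (5, 5) - no unilateral deviation beneficial
Mixed NE: P1 plays Stag with p = 0.6667, P2 plays Stag with q = 0.6667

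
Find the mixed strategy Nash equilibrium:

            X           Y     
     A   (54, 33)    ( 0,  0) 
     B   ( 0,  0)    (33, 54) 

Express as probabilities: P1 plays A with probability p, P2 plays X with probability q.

p = 0.6207, q = 0.3793

Work:
Find probabilities that make opponent indifferent:
P2 chooses q to make P1 indifferent between A and B
P1 chooses p to make P2 indifferent between X and Y
Mixed NE: P1 plays (A: 0.6207, B: 0.3793), P2 plays (X: 0.3793, Y: 0.6207)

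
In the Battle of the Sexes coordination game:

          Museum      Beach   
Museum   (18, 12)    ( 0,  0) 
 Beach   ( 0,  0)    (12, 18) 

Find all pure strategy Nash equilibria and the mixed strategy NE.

Pure NE: (Museum, Museum) and (Beach, Beach); Mixed NE: p = 0.6, q = 0.4

Work:
Check pure NE:
(Museum, Museum): (18, 12) - no unilateral deviation beneficial
(Beach, Beach): (12, 18) - no unilateral deviation beneficial
Mixed NE: P1 plays Museum with p = 0.6, P2 plays Museum with q = 0.4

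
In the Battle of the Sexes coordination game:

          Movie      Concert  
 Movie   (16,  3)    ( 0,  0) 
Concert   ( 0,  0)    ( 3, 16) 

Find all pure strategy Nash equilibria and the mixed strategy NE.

Pure NE: (Movie, Movie) and (Concert, Concert); Mixed NE: p = 0.8421, q = 0.1579

Work:
Check pure NE:
(Movie, Movie): (16, 3) - no unilateral deviation beneficial
(Concert, Concert): (3, 16) - no unilateral deviation beneficial
Mixed NE: P1 plays Movie with p = 0.8421, P2 plays Movie with q = 0.1579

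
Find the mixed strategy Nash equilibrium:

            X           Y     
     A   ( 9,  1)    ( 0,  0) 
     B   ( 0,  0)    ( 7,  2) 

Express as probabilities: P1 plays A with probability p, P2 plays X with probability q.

p = 0.6667, q = 0.4375

Work:
Find probabilities that make opponent indifferent:
P2 chooses q to make P1 indifferent between A and B
P1 chooses p to make P2 indifferent between X and Y
Mixed NE: P1 plays (A: 0.6667, B: 0.3333), P2 plays (X: 0.4375, Y: 0.5625)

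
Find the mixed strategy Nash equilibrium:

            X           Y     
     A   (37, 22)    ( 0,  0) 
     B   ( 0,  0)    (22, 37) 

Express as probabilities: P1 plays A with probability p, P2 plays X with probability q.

p = 0.6271, q = 0.3729

Work:
Find probabilities that make opponent indifferent:
P2 chooses q to make P1 indifferent between A and B
P1 chooses p to make P2 indifferent between X and Y
Mixed NE: P1 plays (A: 0.6271, B: 0.3729), P2 plays (X: 0.3729, Y: 0.6271)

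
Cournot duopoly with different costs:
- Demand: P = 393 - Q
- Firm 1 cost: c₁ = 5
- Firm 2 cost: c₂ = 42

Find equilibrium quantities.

q₁* = 141.67, q₂* = 104.67

Work:
Reaction: q₁ = (393 - 5 - q₂)/2
Reaction: q₂ = (393 - 42 - q₁)/2
Solve simultaneously:
q₁* = (393 - 2×5 + 42)/3 = 141.67
q₂* = (393 - 2×42 + 5)/3 = 104.67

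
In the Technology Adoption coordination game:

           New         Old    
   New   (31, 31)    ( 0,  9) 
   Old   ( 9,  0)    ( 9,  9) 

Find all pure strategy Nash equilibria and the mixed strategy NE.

Pure NE: (New, New) and (Old, Old); Mixed NE: p = 0.2903, q = 0.2903

Work:
Check pure NE:
(New, New): (31, 31) - no unilateral deviation beneficial
(Old, Old): (9, 9) - no unilateral deviation beneficial
Mixed NE: P1 plays New with p = 0.2903, P2 plays New with q = 0.2903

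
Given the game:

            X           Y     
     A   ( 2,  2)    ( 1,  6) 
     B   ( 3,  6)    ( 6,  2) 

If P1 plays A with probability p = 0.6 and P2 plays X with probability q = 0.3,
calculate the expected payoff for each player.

E[P1] = 2.82, E[P2] = 4.16

Work:
E[P1] = p·q·π₁(A,X) + p·(1-q)·π₁(A,Y) + (1-p)·q·π₁(B,X) + (1-p)·(1-q)·π₁(B,Y)
= 0.6·0.3·2 + 0.6·0.7·1 + 0.4·0.3·3 + 0.4·0.7·6
= 2.82

E[P2] = 4.16 (similar calculation)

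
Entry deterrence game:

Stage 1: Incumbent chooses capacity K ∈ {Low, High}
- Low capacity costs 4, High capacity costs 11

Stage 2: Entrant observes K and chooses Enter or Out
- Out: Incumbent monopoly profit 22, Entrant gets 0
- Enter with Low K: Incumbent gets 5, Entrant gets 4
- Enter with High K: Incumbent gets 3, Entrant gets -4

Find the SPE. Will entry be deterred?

SPE: (High, Enter|Low, Out|High); Entry deterred. Incumbent net profit = 11

Work:
After Low K: Entrant enters (4 > 0)
After High K: Entrant stays out (-4 < 0)
Incumbent: Low → 5−4=1, High → 22−11=11
Incumbent chooses High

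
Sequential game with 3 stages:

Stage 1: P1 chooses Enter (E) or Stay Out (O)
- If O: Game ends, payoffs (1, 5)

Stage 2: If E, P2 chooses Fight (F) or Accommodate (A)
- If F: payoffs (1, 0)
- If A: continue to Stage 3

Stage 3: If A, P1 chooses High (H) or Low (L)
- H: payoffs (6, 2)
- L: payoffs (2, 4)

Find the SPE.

SPE: (E, A, H); Outcome (6, 2)

Work:
Stage 3: P1 chooses H (6 vs 2)
Stage 2: P2: F->0, A->2 (anticipating H). Choose A
Stage 1: P1: O->1, E->6 (anticipating A, H). Choose E
SPE path: E -> A -> H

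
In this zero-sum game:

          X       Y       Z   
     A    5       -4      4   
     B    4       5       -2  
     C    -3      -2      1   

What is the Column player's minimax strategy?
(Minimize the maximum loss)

Column should play Z, value = 4

Work:
Column player minimizes Row's maximum payoff:
Column X: max payoff to Row = 5
Column Y: max payoff to Row = 5
Column Z: max payoff to Row = 4
Minimum is 4, achieved by column Z.
Minimax strategy: Z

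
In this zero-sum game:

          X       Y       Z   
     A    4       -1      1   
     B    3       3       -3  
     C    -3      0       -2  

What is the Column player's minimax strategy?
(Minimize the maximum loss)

Column should play Z, value = 1

Work:
Column player minimizes Row's maximum payoff:
Column X: max payoff to Row = 4
Column Y: max payoff to Row = 3
Column Z: max payoff to Row = 1
Minimum is 1, achieved by column Z.
Minimax strategy: Z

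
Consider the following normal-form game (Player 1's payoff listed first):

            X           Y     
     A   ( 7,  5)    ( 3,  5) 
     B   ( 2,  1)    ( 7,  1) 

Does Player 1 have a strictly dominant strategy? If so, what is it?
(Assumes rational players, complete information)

No strictly dominant strategy exists for Player 1

Work:
A strategy strictly dominates another if it gives a strictly higher payoff against every opponent action. Compare each pair of P1's strategies column-by-column:
  A vs B: [7 vs 2, 3 vs 7] → A does not strictly dominate B (column Y: 3 ≤ 7)
  B vs A: [2 vs 7, 7 vs 3] → B does not strictly dominate A (column X: 2 ≤ 7)
No single strategy strictly dominates all others → no strictly dominant strategy.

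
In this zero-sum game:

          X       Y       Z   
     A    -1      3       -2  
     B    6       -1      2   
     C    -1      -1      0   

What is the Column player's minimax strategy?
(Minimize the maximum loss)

Column should play Z, value = 2

Work:
Column player minimizes Row's maximum payoff:
Column X: max payoff to Row = 6
Column Y: max payoff to Row = 3
Column Z: max payoff to Row = 2
Minimum is 2, achieved by column Z.
Minimax strategy: Z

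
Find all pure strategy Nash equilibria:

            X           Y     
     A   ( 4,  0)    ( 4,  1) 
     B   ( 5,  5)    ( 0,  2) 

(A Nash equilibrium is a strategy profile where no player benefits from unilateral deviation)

Nash equilibrium: (A, Y), (B, X)

Work:
Best responses:
  P1 vs X: payoffs [4, 5] → best response B (payoff 5)
  P1 vs Y: payoffs [4, 0] → best response A (payoff 4)
  P2 vs A: payoffs [0, 1] → best response Y (payoff 1)
  P2 vs B: payoffs [5, 2] → best response X (payoff 5)
Mutual best responses: (A,Y), (B,X) → Nash equilibria.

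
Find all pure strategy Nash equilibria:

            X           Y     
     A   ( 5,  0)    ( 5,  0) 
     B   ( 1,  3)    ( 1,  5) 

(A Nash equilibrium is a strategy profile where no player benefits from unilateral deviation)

Nash equilibrium: (A, X), (A, Y)

Work:
Best responses:
  P1 vs X: payoffs [5, 1] → best response A (payoff 5)
  P1 vs Y: payoffs [5, 1] → best response A (payoff 5)
  P2 vs A: payoffs [0, 0] → best response X/Y (payoff 0)
  P2 vs B: payoffs [3, 5] → best response Y (payoff 5)
Mutual best responses: (A,X), (A,Y) → Nash equilibria.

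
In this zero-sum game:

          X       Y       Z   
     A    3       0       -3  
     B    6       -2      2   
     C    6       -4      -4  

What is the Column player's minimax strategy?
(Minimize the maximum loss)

Column should play Y, value = 0

Work:
Column player minimizes Row's maximum payoff:
Column X: max payoff to Row = 6
Column Y: max payoff to Row = 0
Column Z: max payoff to Row = 2
Minimum is 0, achieved by column Y.
Minimax strategy: Y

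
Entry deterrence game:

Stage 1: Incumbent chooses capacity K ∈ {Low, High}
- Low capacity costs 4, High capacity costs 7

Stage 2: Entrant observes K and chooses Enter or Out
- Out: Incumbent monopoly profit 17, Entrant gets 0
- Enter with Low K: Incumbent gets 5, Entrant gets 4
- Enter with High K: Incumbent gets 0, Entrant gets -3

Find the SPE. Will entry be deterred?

SPE: (High, Enter|Low, Out|High); Entry deterred. Incumbent net profit = 10

Work:
After Low K: Entrant enters (4 > 0)
After High K: Entrant stays out (-3 < 0)
Incumbent: Low → 5−4=1, High → 17−7=10
Incumbent chooses High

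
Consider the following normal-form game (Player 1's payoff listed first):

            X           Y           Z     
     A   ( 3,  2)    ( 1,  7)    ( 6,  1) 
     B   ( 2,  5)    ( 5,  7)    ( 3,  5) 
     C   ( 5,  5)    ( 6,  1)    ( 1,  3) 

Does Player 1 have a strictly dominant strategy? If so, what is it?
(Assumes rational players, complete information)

No strictly dominant strategy exists for Player 1

Work:
A strategy strictly dominates another if it gives a strictly higher payoff against every opponent action. Compare each pair of P1's strategies column-by-column:
  A vs B: [3 vs 2, 1 vs 5, 6 vs 3] → A does not strictly dominate B (column Y: 1 ≤ 5)
  A vs C: [3 vs 5, 1 vs 6, 6 vs 1] → A does not strictly dominate C (column X: 3 ≤ 5)
  B vs A: [2 vs 3, 5 vs 1, 3 vs 6] → B does not strictly dominate A (column X: 2 ≤ 3)
  B vs C: [2 vs 5, 5 vs 6, 3 vs 1] → B does not strictly dominate C (column X: 2 ≤ 5)
  C vs A: [5 vs 3, 6 vs 1, 1 vs 6] → C does not strictly dominate A (column Z: 1 ≤ 6)
  C vs B: [5 vs 2, 6 vs 5, 1 vs 3] → C does not strictly dominate B (column Z: 1 ≤ 3)
No single strategy strictly dominates all others → no strictly dominant strategy.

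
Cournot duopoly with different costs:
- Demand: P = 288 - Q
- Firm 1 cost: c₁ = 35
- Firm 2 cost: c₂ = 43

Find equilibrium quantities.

q₁* = 87.0, q₂* = 79.0

Work:
Reaction: q₁ = (288 - 35 - q₂)/2
Reaction: q₂ = (288 - 43 - q₁)/2
Solve simultaneously:
q₁* = (288 - 2×35 + 43)/3 = 87.0
q₂* = (288 - 2×43 + 35)/3 = 79.0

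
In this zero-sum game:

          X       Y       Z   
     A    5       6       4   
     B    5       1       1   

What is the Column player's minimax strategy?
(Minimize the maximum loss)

Column should play Z, value = 4

Work:
Column player minimizes Row's maximum payoff:
Column X: max payoff to Row = 5
Column Y: max payoff to Row = 6
Column Z: max payoff to Row = 4
Minimum is 4, achieved by column Z.
Minimax strategy: Z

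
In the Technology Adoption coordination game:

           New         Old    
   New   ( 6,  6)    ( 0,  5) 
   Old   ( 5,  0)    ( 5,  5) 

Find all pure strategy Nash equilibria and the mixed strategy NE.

Pure NE: (New, New) and (Old, Old); Mixed NE: p = 0.8333, q = 0.8333

Work:
Check pure NE:
(New, New): (6, 6) - no unilateral deviation beneficial
(Old, Old): (5, 5) - no unilateral deviation beneficial
Mixed NE: P1 plays New with p = 0.8333, P2 plays New with q = 0.8333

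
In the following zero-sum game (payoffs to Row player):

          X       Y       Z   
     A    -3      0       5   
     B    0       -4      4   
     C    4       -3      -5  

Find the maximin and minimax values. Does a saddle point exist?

Maximin = -3, Minimax = 0, Saddle: False

Work:
Row minimums: [-3, -4, -5] → maximin = -3
Column maximums: [4, 0, 5] → minimax = 0
No saddle point (maximin ≠ minimax). Mixed strategy needed.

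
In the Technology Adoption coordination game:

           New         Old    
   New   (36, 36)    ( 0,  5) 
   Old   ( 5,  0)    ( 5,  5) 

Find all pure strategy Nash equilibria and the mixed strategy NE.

Pure NE: (New, New) and (Old, Old); Mixed NE: p = 0.1389, q = 0.1389

Work:
Check pure NE:
(New, New): (36, 36) - no unilateral deviation beneficial
(Old, Old): (5, 5) - no unilateral deviation beneficial
Mixed NE: P1 plays New with p = 0.1389, P2 plays New with q = 0.1389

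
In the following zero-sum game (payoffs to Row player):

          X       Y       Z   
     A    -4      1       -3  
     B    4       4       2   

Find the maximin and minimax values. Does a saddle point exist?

Maximin = 2, Minimax = 2, Saddle: True

Work:
Row minimums: [-4, 2] → maximin = 2
Column maximums: [4, 4, 2] → minimax = 2
Saddle point exists! Game value = 2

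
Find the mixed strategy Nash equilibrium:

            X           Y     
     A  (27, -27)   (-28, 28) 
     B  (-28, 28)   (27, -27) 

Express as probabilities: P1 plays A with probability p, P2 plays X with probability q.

p = 0.5, q = 0.5

Work:
Find probabilities that make opponent indifferent:
P2 chooses q to make P1 indifferent between A and B
P1 chooses p to make P2 indifferent between X and Y
Mixed NE: P1 plays (A: 0.5, B: 0.5), P2 plays (X: 0.5, Y: 0.5)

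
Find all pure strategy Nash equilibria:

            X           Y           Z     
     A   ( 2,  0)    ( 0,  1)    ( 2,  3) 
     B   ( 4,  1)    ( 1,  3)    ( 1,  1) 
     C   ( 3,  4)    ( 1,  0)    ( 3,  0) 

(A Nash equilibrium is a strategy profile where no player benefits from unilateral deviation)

Nash equilibrium: (B, Y)

Work:
Best responses:
  P1 vs X: payoffs [2, 4, 3] → best response B (payoff 4)
  P1 vs Y: payoffs [0, 1, 1] → best response B/C (payoff 1)
  P1 vs Z: payoffs [2, 1, 3] → best response C (payoff 3)
  P2 vs A: payoffs [0, 1, 3] → best response Z (payoff 3)
  P2 vs B: payoffs [1, 3, 1] → best response Y (payoff 3)
  P2 vs C: payoffs [4, 0, 0] → best response X (payoff 4)
Mutual best responses: (B,Y) → Nash equilibria.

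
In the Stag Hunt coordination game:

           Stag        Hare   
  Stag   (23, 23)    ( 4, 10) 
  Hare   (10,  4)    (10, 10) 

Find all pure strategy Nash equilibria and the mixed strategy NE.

Pure NE: (Stag, Stag) and (Hare, Hare); Mixed NE: p = 0.3158, q = 0.3158

Work:
Check pure NE:
(Stag, Stag): (23, 23) - no unilateral deviation beneficial
(Hare, Hare): (10, 10) - no unilateral deviation beneficial
Mixed NE: P1 plays Stag with p = 0.3158, P2 plays Stag with q = 0.3158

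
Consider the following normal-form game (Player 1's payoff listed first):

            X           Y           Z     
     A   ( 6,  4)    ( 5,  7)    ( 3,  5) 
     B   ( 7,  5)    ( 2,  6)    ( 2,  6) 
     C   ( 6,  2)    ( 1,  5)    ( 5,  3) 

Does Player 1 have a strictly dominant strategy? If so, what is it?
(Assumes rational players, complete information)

No strictly dominant strategy exists for Player 1

Work:
A strategy strictly dominates another if it gives a strictly higher payoff against every opponent action. Compare each pair of P1's strategies column-by-column:
  A vs B: [6 vs 7, 5 vs 2, 3 vs 2] → A does not strictly dominate B (column X: 6 ≤ 7)
  A vs C: [6 vs 6, 5 vs 1, 3 vs 5] → A does not strictly dominate C (column X: 6 ≤ 6)
  B vs A: [7 vs 6, 2 vs 5, 2 vs 3] → B does not strictly dominate A (column Y: 2 ≤ 5)
  B vs C: [7 vs 6, 2 vs 1, 2 vs 5] → B does not strictly dominate C (column Z: 2 ≤ 5)
  C vs A: [6 vs 6, 1 vs 5, 5 vs 3] → C does not strictly dominate A (column X: 6 ≤ 6)
  C vs B: [6 vs 7, 1 vs 2, 5 vs 2] → C does not strictly dominate B (column X: 6 ≤ 7)
No single strategy strictly dominates all others → no strictly dominant strategy.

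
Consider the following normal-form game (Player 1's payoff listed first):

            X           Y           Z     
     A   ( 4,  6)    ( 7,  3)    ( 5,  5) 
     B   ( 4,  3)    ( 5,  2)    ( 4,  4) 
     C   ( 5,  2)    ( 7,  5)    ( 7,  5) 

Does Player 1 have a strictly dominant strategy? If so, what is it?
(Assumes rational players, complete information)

No strictly dominant strategy exists for Player 1

Work:
A strategy strictly dominates another if it gives a strictly higher payoff against every opponent action. Compare each pair of P1's strategies column-by-column:
  A vs B: [4 vs 4, 7 vs 5, 5 vs 4] → A does not strictly dominate B (column X: 4 ≤ 4)
  A vs C: [4 vs 5, 7 vs 7, 5 vs 7] → A does not strictly dominate C (column X: 4 ≤ 5)
  B vs A: [4 vs 4, 5 vs 7, 4 vs 5] → B does not strictly dominate A (column X: 4 ≤ 4)
  B vs C: [4 vs 5, 5 vs 7, 4 vs 7] → B does not strictly dominate C (column X: 4 ≤ 5)
  C vs A: [5 vs 4, 7 vs 7, 7 vs 5] → C does not strictly dominate A (column Y: 7 ≤ 7)
  C vs B: [5 vs 4, 7 vs 5, 7 vs 4] → C strictly dominates B
No single strategy strictly dominates all others → no strictly dominant strategy.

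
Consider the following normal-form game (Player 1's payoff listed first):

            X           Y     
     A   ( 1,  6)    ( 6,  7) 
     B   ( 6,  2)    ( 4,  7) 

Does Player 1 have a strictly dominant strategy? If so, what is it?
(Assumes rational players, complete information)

No strictly dominant strategy exists for Player 1

Work:
A strategy strictly dominates another if it gives a strictly higher payoff against every opponent action. Compare each pair of P1's strategies column-by-column:
  A vs B: [1 vs 6, 6 vs 4] → A does not strictly dominate B (column X: 1 ≤ 6)
  B vs A: [6 vs 1, 4 vs 6] → B does not strictly dominate A (column Y: 4 ≤ 6)
No single strategy strictly dominates all others → no strictly dominant strategy.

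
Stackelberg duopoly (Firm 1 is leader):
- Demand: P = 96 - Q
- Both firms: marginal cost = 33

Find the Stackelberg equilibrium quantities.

q₁* (leader) = 31.5, q₂* (follower) = 15.75

Work:
Follower's reaction: q₂ = (a - c - q₁)/2
Leader substitutes: π₁ = q₁·(a - q₁ - (a-c-q₁)/2 - c)
FOC: q₁* = (96 - 33)/2 = 31.50
Then: q₂* = (96 - 33 - 31.5)/2 = 15.75
Leader has first-mover advantage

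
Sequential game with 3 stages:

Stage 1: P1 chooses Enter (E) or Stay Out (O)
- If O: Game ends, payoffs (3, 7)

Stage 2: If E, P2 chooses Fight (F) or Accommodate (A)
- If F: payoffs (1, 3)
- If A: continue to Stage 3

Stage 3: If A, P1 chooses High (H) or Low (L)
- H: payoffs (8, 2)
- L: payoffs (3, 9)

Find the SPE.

SPE: (O, F, H); Outcome (3, 7)

Work:
Stage 3: P1 chooses H (8 vs 3)
Stage 2: P2: F->3, A->2 (anticipating H). Choose F
Stage 1: P1: O->3, E->1 (anticipating F, H). Choose O
SPE path: O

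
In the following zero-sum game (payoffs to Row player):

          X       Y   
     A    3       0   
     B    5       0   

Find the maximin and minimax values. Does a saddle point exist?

Maximin = 0, Minimax = 0, Saddle: True

Work:
Row minimums: [0, 0] → maximin = 0
Column maximums: [5, 0] → minimax = 0
Saddle point exists! Game value = 0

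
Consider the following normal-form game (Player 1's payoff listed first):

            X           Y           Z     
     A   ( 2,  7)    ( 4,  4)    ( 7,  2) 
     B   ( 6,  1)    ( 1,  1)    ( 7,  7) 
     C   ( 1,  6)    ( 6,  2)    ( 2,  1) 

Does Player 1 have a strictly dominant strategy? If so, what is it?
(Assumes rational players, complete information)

No strictly dominant strategy exists for Player 1

Work:
A strategy strictly dominates another if it gives a strictly higher payoff against every opponent action. Compare each pair of P1's strategies column-by-column:
  A vs B: [2 vs 6, 4 vs 1, 7 vs 7] → A does not strictly dominate B (column X: 2 ≤ 6)
  A vs C: [2 vs 1, 4 vs 6, 7 vs 2] → A does not strictly dominate C (column Y: 4 ≤ 6)
  B vs A: [6 vs 2, 1 vs 4, 7 vs 7] → B does not strictly dominate A (column Y: 1 ≤ 4)
  B vs C: [6 vs 1, 1 vs 6, 7 vs 2] → B does not strictly dominate C (column Y: 1 ≤ 6)
  C vs A: [1 vs 2, 6 vs 4, 2 vs 7] → C does not strictly dominate A (column X: 1 ≤ 2)
  C vs B: [1 vs 6, 6 vs 1, 2 vs 7] → C does not strictly dominate B (column X: 1 ≤ 6)
No single strategy strictly dominates all others → no strictly dominant strategy.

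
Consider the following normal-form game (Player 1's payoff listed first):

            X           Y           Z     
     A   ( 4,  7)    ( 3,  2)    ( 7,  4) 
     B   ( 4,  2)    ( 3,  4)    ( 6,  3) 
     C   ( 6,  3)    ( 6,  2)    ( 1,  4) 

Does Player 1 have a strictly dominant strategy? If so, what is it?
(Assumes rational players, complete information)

No strictly dominant strategy exists for Player 1

Work:
A strategy strictly dominates another if it gives a strictly higher payoff against every opponent action. Compare each pair of P1's strategies column-by-column:
  A vs B: [4 vs 4, 3 vs 3, 7 vs 6] → A does not strictly dominate B (column X: 4 ≤ 4)
  A vs C: [4 vs 6, 3 vs 6, 7 vs 1] → A does not strictly dominate C (column X: 4 ≤ 6)
  B vs A: [4 vs 4, 3 vs 3, 6 vs 7] → B does not strictly dominate A (column X: 4 ≤ 4)
  B vs C: [4 vs 6, 3 vs 6, 6 vs 1] → B does not strictly dominate C (column X: 4 ≤ 6)
  C vs A: [6 vs 4, 6 vs 3, 1 vs 7] → C does not strictly dominate A (column Z: 1 ≤ 7)
  C vs B: [6 vs 4, 6 vs 3, 1 vs 6] → C does not strictly dominate B (column Z: 1 ≤ 6)
No single strategy strictly dominates all others → no strictly dominant strategy.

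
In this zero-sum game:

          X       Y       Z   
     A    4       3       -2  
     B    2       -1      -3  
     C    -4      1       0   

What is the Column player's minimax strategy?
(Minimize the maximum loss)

Column should play Z, value = 0

Work:
Column player minimizes Row's maximum payoff:
Column X: max payoff to Row = 4
Column Y: max payoff to Row = 3
Column Z: max payoff to Row = 0
Minimum is 0, achieved by column Z.
Minimax strategy: Z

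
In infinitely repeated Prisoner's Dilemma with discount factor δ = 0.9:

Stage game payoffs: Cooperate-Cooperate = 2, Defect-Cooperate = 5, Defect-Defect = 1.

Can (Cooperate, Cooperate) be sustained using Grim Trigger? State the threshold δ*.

δ* = 0.75; since δ = 0.9 ≥ 0.75, cooperation can be sustained

Work:
For Grim Trigger:
Cooperate forever: 2/(1-δ)
Defect then punished: 5 + 1·δ/(1-δ)
Need: 2/(1-δ) ≥ 5 + 1·δ/(1-δ)
Solving: δ ≥ (T-R)/(T-P) = (5-2)/(5-1) = 0.75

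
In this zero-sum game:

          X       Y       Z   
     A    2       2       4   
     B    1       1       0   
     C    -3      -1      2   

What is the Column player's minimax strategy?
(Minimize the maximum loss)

Column should play X or Y (all achieve the minimum), value = 2

Work:
Column player minimizes Row's maximum payoff:
Column X: max payoff to Row = 2
Column Y: max payoff to Row = 2
Column Z: max payoff to Row = 4
Minimum is 2, achieved by columns X, Y (tied).
Each of X or Y is a minimax strategy.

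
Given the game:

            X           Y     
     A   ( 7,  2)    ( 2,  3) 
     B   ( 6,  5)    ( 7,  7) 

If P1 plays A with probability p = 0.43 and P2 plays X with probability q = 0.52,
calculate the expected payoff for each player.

E[P1] = 5.6716, E[P2] = 4.4636

Work:
E[P1] = p·q·π₁(A,X) + p·(1-q)·π₁(A,Y) + (1-p)·q·π₁(B,X) + (1-p)·(1-q)·π₁(B,Y)
= 0.43·0.52·7 + 0.43·0.48·2 + 0.57·0.52·6 + 0.57·0.48·7
= 5.6716

E[P2] = 4.4636 (similar calculation)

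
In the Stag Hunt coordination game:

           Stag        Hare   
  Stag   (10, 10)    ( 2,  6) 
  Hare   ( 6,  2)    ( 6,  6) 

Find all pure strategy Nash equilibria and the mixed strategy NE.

Pure NE: (Stag, Stag) and (Hare, Hare); Mixed NE: p = 0.5, q = 0.5

Work:
Check pure NE:
(Stag, Stag): (10, 10) - no unilateral deviation beneficial
(Hare, Hare): (6, 6) - no unilateral deviation beneficial
Mixed NE: P1 plays Stag with p = 0.5, P2 plays Stag with q = 0.5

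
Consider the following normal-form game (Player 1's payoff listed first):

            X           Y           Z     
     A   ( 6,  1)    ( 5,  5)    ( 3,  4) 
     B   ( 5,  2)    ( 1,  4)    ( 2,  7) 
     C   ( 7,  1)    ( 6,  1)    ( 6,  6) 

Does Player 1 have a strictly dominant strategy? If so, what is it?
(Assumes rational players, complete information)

Yes, Player 1's strictly dominant strategy is C

Work:
A strategy strictly dominates another if it gives a strictly higher payoff against every opponent action. Compare each pair of P1's strategies column-by-column:
  A vs B: [6 vs 5, 5 vs 1, 3 vs 2] → A strictly dominates B
  A vs C: [6 vs 7, 5 vs 6, 3 vs 6] → A does not strictly dominate C (column X: 6 ≤ 7)
  B vs A: [5 vs 6, 1 vs 5, 2 vs 3] → B does not strictly dominate A (column X: 5 ≤ 6)
  B vs C: [5 vs 7, 1 vs 6, 2 vs 6] → B does not strictly dominate C (column X: 5 ≤ 7)
  C vs A: [7 vs 6, 6 vs 5, 6 vs 3] → C strictly dominates A
  C vs B: [7 vs 5, 6 vs 1, 6 vs 2] → C strictly dominates B
C strictly dominates every other strategy → strictly dominant.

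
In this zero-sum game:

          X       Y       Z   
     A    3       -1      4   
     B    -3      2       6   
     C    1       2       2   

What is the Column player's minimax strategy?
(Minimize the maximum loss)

Column should play Y, value = 2

Work:
Column player minimizes Row's maximum payoff:
Column X: max payoff to Row = 3
Column Y: max payoff to Row = 2
Column Z: max payoff to Row = 6
Minimum is 2, achieved by column Y.
Minimax strategy: Y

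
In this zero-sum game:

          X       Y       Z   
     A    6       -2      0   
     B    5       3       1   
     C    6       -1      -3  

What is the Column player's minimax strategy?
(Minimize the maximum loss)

Column should play Z, value = 1

Work:
Column player minimizes Row's maximum payoff:
Column X: max payoff to Row = 6
Column Y: max payoff to Row = 3
Column Z: max payoff to Row = 1
Minimum is 1, achieved by column Z.
Minimax strategy: Z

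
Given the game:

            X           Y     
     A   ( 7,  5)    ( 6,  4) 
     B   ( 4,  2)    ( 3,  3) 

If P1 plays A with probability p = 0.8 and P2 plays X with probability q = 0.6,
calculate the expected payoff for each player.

E[P1] = 6.0, E[P2] = 4.16

Work:
E[P1] = p·q·π₁(A,X) + p·(1-q)·π₁(A,Y) + (1-p)·q·π₁(B,X) + (1-p)·(1-q)·π₁(B,Y)
= 0.8·0.6·7 + 0.8·0.4·6 + 0.2·0.6·4 + 0.2·0.4·3
= 6.0

E[P2] = 4.16 (similar calculation)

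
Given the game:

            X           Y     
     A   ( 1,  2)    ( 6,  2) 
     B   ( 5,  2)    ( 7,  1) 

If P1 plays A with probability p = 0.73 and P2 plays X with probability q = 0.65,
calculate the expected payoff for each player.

E[P1] = 3.5465, E[P2] = 1.9055

Work:
E[P1] = p·q·π₁(A,X) + p·(1-q)·π₁(A,Y) + (1-p)·q·π₁(B,X) + (1-p)·(1-q)·π₁(B,Y)
= 0.73·0.65·1 + 0.73·0.35·6 + 0.27·0.65·5 + 0.27·0.35·7
= 3.5465

E[P2] = 1.9055 (similar calculation)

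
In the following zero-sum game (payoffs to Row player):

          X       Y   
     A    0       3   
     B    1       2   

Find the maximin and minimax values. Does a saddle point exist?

Maximin = 1, Minimax = 1, Saddle: True

Work:
Row minimums: [0, 1] → maximin = 1
Column maximums: [1, 3] → minimax = 1
Saddle point exists! Game value = 1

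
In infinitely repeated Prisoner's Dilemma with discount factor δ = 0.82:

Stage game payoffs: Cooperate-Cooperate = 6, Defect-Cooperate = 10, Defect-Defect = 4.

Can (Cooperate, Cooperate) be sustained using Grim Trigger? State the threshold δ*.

δ* = 0.6667; since δ = 0.82 ≥ 0.6667, cooperation can be sustained

Work:
For Grim Trigger:
Cooperate forever: 6/(1-δ)
Defect then punished: 10 + 4·δ/(1-δ)
Need: 6/(1-δ) ≥ 10 + 4·δ/(1-δ)
Solving: δ ≥ (T-R)/(T-P) = (10-6)/(10-4) = 0.6667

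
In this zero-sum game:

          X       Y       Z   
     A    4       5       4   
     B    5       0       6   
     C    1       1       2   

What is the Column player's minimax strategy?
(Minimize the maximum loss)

Column should play X or Y (all achieve the minimum), value = 5

Work:
Column player minimizes Row's maximum payoff:
Column X: max payoff to Row = 5
Column Y: max payoff to Row = 5
Column Z: max payoff to Row = 6
Minimum is 5, achieved by columns X, Y (tied).
Each of X or Y is a minimax strategy.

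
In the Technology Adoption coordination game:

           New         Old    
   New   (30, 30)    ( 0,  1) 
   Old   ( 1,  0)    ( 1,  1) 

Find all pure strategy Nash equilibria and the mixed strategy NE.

Pure NE: (New, New) and (Old, Old); Mixed NE: p = 0.0333, q = 0.0333

Work:
Check pure NE:
(New, New): (30, 30) - no unilateral deviation beneficial
(Old, Old): (1, 1) - no unilateral deviation beneficial
Mixed NE: P1 plays New with p = 0.0333, P2 plays New with q = 0.0333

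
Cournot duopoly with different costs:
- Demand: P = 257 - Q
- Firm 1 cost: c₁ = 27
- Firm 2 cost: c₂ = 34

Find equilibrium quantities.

q₁* = 79.0, q₂* = 72.0

Work:
Reaction: q₁ = (257 - 27 - q₂)/2
Reaction: q₂ = (257 - 34 - q₁)/2
Solve simultaneously:
q₁* = (257 - 2×27 + 34)/3 = 79.0
q₂* = (257 - 2×34 + 27)/3 = 72.0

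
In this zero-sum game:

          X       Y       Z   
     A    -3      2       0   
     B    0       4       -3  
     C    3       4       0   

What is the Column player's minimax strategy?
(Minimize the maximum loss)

Column should play Z, value = 0

Work:
Column player minimizes Row's maximum payoff:
Column X: max payoff to Row = 3
Column Y: max payoff to Row = 4
Column Z: max payoff to Row = 0
Minimum is 0, achieved by column Z.
Minimax strategy: Z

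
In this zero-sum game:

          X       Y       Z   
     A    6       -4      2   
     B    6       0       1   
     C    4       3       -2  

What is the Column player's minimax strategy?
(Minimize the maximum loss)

Column should play Z, value = 2

Work:
Column player minimizes Row's maximum payoff:
Column X: max payoff to Row = 6
Column Y: max payoff to Row = 3
Column Z: max payoff to Row = 2
Minimum is 2, achieved by column Z.
Minimax strategy: Z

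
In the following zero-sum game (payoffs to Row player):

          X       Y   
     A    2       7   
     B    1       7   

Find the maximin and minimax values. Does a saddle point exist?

Maximin = 2, Minimax = 2, Saddle: True

Work:
Row minimums: [2, 1] → maximin = 2
Column maximums: [2, 7] → minimax = 2
Saddle point exists! Game value = 2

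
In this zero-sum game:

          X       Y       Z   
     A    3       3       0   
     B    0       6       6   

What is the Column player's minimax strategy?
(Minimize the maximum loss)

Column should play X, value = 3

Work:
Column player minimizes Row's maximum payoff:
Column X: max payoff to Row = 3
Column Y: max payoff to Row = 6
Column Z: max payoff to Row = 6
Minimum is 3, achieved by column X.
Minimax strategy: X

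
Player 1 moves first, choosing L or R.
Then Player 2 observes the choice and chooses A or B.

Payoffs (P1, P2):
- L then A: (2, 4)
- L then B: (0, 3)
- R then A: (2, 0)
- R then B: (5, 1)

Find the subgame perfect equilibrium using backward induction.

P1 plays R, P2 plays A after L and B after R; Payoff (5, 1)

Work:
Backward induction:
After L: P2 chooses A → P1 gets 2
After R: P2 chooses B → P1 gets 5
P1 chooses R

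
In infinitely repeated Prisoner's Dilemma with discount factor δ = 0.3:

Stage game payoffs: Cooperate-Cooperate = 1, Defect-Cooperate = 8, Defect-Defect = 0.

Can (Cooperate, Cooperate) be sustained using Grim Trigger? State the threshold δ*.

δ* = 0.875; since δ = 0.3 < 0.875, cooperation cannot be sustained

Work:
For Grim Trigger:
Cooperate forever: 1/(1-δ)
Defect then punished: 8 + 0·δ/(1-δ)
Need: 1/(1-δ) ≥ 8 + 0·δ/(1-δ)
Solving: δ ≥ (T-R)/(T-P) = (8-1)/(8-0) = 0.875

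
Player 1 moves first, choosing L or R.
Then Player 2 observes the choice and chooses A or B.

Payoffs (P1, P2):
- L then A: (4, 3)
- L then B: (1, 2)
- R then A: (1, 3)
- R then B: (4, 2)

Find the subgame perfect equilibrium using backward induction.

P1 plays L, P2 plays A after L and A after R; Payoff (4, 3)

Work:
Backward induction:
After L: P2 chooses A → P1 gets 4
After R: P2 chooses A → P1 gets 1
P1 chooses L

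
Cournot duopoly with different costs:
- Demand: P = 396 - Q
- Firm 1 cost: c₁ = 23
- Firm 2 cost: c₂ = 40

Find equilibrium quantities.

q₁* = 130.0, q₂* = 113.0

Work:
Reaction: q₁ = (396 - 23 - q₂)/2
Reaction: q₂ = (396 - 40 - q₁)/2
Solve simultaneously:
q₁* = (396 - 2×23 + 40)/3 = 130.0
q₂* = (396 - 2×40 + 23)/3 = 113.0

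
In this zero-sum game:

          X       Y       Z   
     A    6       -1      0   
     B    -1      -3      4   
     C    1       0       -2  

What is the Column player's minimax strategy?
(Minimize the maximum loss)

Column should play Y, value = 0

Work:
Column player minimizes Row's maximum payoff:
Column X: max payoff to Row = 6
Column Y: max payoff to Row = 0
Column Z: max payoff to Row = 4
Minimum is 0, achieved by column Y.
Minimax strategy: Y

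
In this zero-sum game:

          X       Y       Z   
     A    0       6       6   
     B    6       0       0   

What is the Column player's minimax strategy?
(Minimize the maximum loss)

Column should play X or Y or Z (all achieve the minimum), value = 6

Work:
Column player minimizes Row's maximum payoff:
Column X: max payoff to Row = 6
Column Y: max payoff to Row = 6
Column Z: max payoff to Row = 6
Minimum is 6, achieved by columns X, Y, Z (tied).
Each of X or Y or Z is a minimax strategy.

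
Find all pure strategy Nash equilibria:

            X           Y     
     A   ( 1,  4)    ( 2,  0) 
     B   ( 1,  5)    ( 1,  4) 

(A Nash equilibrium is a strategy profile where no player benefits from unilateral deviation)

Nash equilibrium: (A, X), (B, X)

Work:
Best responses:
  P1 vs X: payoffs [1, 1] → best response A/B (payoff 1)
  P1 vs Y: payoffs [2, 1] → best response A (payoff 2)
  P2 vs A: payoffs [4, 0] → best response X (payoff 4)
  P2 vs B: payoffs [5, 4] → best response X (payoff 5)
Mutual best responses: (A,X), (B,X) → Nash equilibria.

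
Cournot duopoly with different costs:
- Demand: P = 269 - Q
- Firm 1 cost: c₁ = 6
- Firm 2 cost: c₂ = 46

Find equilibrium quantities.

q₁* = 101.0, q₂* = 61.0

Work:
Reaction: q₁ = (269 - 6 - q₂)/2
Reaction: q₂ = (269 - 46 - q₁)/2
Solve simultaneously:
q₁* = (269 - 2×6 + 46)/3 = 101.0
q₂* = (269 - 2×46 + 6)/3 = 61.0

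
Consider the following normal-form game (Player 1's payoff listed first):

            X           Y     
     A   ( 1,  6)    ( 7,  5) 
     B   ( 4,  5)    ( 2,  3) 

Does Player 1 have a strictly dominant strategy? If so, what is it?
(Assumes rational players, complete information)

No strictly dominant strategy exists for Player 1

Work:
A strategy strictly dominates another if it gives a strictly higher payoff against every opponent action. Compare each pair of P1's strategies column-by-column:
  A vs B: [1 vs 4, 7 vs 2] → A does not strictly dominate B (column X: 1 ≤ 4)
  B vs A: [4 vs 1, 2 vs 7] → B does not strictly dominate A (column Y: 2 ≤ 7)
No single strategy strictly dominates all others → no strictly dominant strategy.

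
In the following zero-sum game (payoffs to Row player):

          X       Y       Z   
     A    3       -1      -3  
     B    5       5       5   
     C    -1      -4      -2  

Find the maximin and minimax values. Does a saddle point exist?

Maximin = 5, Minimax = 5, Saddle: True

Work:
Row minimums: [-3, 5, -4] → maximin = 5
Column maximums: [5, 5, 5] → minimax = 5
Saddle point exists! Game value = 5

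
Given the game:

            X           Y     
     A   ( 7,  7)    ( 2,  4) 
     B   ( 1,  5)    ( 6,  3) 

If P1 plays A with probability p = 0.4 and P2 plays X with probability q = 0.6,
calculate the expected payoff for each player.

E[P1] = 3.8, E[P2] = 4.84

Work:
E[P1] = p·q·π₁(A,X) + p·(1-q)·π₁(A,Y) + (1-p)·q·π₁(B,X) + (1-p)·(1-q)·π₁(B,Y)
= 0.4·0.6·7 + 0.4·0.4·2 + 0.6·0.6·1 + 0.6·0.4·6
= 3.8

E[P2] = 4.84 (similar calculation)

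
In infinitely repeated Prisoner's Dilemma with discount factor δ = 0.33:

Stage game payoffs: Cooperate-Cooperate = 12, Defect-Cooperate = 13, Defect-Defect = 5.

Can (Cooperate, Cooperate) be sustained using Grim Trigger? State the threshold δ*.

δ* = 0.125; since δ = 0.33 ≥ 0.125, cooperation can be sustained

Work:
For Grim Trigger:
Cooperate forever: 12/(1-δ)
Defect then punished: 13 + 5·δ/(1-δ)
Need: 12/(1-δ) ≥ 13 + 5·δ/(1-δ)
Solving: δ ≥ (T-R)/(T-P) = (13-12)/(13-5) = 0.125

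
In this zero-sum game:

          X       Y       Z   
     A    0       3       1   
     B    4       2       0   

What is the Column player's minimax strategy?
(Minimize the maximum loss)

Column should play Z, value = 1

Work:
Column player minimizes Row's maximum payoff:
Column X: max payoff to Row = 4
Column Y: max payoff to Row = 3
Column Z: max payoff to Row = 1
Minimum is 1, achieved by column Z.
Minimax strategy: Z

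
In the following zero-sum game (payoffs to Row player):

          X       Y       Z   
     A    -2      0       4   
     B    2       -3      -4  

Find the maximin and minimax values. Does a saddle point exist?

Maximin = -2, Minimax = 0, Saddle: False

Work:
Row minimums: [-2, -4] → maximin = -2
Column maximums: [2, 0, 4] → minimax = 0
No saddle point (maximin ≠ minimax). Mixed strategy needed.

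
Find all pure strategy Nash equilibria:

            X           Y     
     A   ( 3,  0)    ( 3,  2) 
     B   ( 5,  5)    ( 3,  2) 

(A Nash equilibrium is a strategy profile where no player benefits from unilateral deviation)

Nash equilibrium: (A, Y), (B, X)

Work:
Best responses:
  P1 vs X: payoffs [3, 5] → best response B (payoff 5)
  P1 vs Y: payoffs [3, 3] → best response A/B (payoff 3)
  P2 vs A: payoffs [0, 2] → best response Y (payoff 2)
  P2 vs B: payoffs [5, 2] → best response X (payoff 5)
Mutual best responses: (A,Y), (B,X) → Nash equilibria.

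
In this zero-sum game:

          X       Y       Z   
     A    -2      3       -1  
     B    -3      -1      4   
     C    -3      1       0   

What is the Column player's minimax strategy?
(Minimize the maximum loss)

Column should play X, value = -2

Work:
Column player minimizes Row's maximum payoff:
Column X: max payoff to Row = -2
Column Y: max payoff to Row = 3
Column Z: max payoff to Row = 4
Minimum is -2, achieved by column X.
Minimax strategy: X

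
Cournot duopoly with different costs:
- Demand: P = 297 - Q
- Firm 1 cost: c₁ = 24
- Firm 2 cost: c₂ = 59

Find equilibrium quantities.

q₁* = 102.67, q₂* = 67.67

Work:
Reaction: q₁ = (297 - 24 - q₂)/2
Reaction: q₂ = (297 - 59 - q₁)/2
Solve simultaneously:
q₁* = (297 - 2×24 + 59)/3 = 102.67
q₂* = (297 - 2×59 + 24)/3 = 67.67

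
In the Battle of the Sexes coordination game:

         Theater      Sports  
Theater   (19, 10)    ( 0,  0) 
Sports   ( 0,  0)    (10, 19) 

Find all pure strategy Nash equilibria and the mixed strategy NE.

Pure NE: (Theater, Theater) and (Sports, Sports); Mixed NE: p = 0.6552, q = 0.3448

Work:
Check pure NE:
(Theater, Theater): (19, 10) - no unilateral deviation beneficial
(Sports, Sports): (10, 19) - no unilateral deviation beneficial
Mixed NE: P1 plays Theater with p = 0.6552, P2 plays Theater with q = 0.3448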